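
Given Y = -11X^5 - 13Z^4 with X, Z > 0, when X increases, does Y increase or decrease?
Y decreases

Taking the partial derivative:
∂Y/∂X = -55X^4

∂Y/∂X = -55X^4 < 0 (assuming positive values)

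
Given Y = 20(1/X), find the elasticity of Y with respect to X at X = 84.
Elasticity = -1

Elasticity = (dY/dX) · (X/Y)

dY/dX = -20/X²
At X = 84: dY/dX = -5/1764, Y = 5/21

Elasticity = (-5/1764) · (84 / (5/21)) = -1

Interpretation: for a small percentage change in X, the percentage change in Y is approximately -1.00 times as large.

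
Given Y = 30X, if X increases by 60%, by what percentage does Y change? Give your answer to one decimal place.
60.0%

For Y = 30X:
If X → X(1 + 0.6)
Then Y → Y · (1 + 0.6)^1
     = Y · 1.6000

Percentage change = ((1 + 0.6)^1 − 1) × 100% = 60.0%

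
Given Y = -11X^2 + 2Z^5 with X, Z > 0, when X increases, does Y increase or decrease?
Y decreases

Taking the partial derivative:
∂Y/∂X = -22X

∂Y/∂X = -22X < 0 (assuming positive values)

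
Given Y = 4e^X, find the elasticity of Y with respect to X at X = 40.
Elasticity = 40

Elasticity = (dY/dX) · (X/Y)

dY/dX = 4·e^X
At X = 40: dY/dX = 4·e^40, Y = 4·e^40

Elasticity = (4·e^40) · (40 / (4·e^40)) = 40

Interpretation: for a small percentage change in X, the percentage change in Y is approximately 40.00 times as large.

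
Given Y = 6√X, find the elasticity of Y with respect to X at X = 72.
Elasticity = 1/2

Elasticity = (dY/dX) · (X/Y)

dY/dX = 3/√X
At X = 72: dY/dX = √2/4, Y = 36·√2

Elasticity = (√2/4) · (72 / (36·√2)) = 1/2

Interpretation: for a small percentage change in X, the percentage change in Y is approximately 0.50 times as large.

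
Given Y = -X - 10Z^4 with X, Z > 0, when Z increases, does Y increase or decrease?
Y decreases

Taking the partial derivative:
∂Y/∂Z = -40Z^3

∂Y/∂Z = -40Z^3 < 0 (assuming positive values)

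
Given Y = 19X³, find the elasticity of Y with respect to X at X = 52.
Elasticity = 3

Elasticity = (dY/dX) · (X/Y)

dY/dX = 57·X²
At X = 52: dY/dX = 154128, Y = 2671552

Elasticity = 154128 · (52 / 2671552) = 3

Interpretation: for a small percentage change in X, the percentage change in Y is approximately 3.00 times as large.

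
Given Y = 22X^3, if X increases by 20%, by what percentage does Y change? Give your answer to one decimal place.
72.8%

For Y = 22X^3:
If X → X(1 + 0.2)
Then Y → Y · (1 + 0.2)^3
     = Y · 1.7280

Percentage change = ((1 + 0.2)^3 − 1) × 100% = 72.8%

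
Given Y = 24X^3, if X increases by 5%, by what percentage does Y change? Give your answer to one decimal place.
15.8%

For Y = 24X^3:
If X → X(1 + 0.05)
Then Y → Y · (1 + 0.05)^3
     ≈ Y · 1.1576

Percentage change = ((1 + 0.05)^3 − 1) × 100% ≈ 15.8%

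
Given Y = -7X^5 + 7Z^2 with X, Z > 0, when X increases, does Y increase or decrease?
Y decreases

Taking the partial derivative:
∂Y/∂X = -35X^4

∂Y/∂X = -35X^4 < 0 (assuming positive values)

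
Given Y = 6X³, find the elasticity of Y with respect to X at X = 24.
Elasticity = 3

Elasticity = (dY/dX) · (X/Y)

dY/dX = 18·X²
At X = 24: dY/dX = 10368, Y = 82944

Elasticity = 10368 · (24 / 82944) = 3

Interpretation: for a small percentage change in X, the percentage change in Y is approximately 3.00 times as large.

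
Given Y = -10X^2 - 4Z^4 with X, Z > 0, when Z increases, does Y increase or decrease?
Y decreases

Taking the partial derivative:
∂Y/∂Z = -16Z^3

∂Y/∂Z = -16Z^3 < 0 (assuming positive values)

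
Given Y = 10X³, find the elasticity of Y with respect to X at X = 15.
Elasticity = 3

Elasticity = (dY/dX) · (X/Y)

dY/dX = 30·X²
At X = 15: dY/dX = 6750, Y = 33750

Elasticity = 6750 · (15 / 33750) = 3

Interpretation: for a small percentage change in X, the percentage change in Y is approximately 3.00 times as large.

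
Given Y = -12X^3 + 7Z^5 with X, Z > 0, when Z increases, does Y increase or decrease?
Y increases

Taking the partial derivative:
∂Y/∂Z = 35Z^4

∂Y/∂Z = 35Z^4 > 0 (assuming positive values)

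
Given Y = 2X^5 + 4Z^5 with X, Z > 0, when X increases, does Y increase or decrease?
Y increases

Taking the partial derivative:
∂Y/∂X = 10X^4

∂Y/∂X = 10X^4 > 0 (assuming positive values)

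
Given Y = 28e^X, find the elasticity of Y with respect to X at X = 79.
Elasticity = 79

Elasticity = (dY/dX) · (X/Y)

dY/dX = 28·e^X
At X = 79: dY/dX = 28·e^79, Y = 28·e^79

Elasticity = (28·e^79) · (79 / (28·e^79)) = 79

Interpretation: for a small percentage change in X, the percentage change in Y is approximately 79.00 times as large.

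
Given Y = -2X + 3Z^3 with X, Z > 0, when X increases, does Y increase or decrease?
Y decreases

Taking the partial derivative:
∂Y/∂X = -2

∂Y/∂X = -2 < 0 (assuming positive values)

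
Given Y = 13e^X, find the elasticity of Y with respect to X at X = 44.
Elasticity = 44

Elasticity = (dY/dX) · (X/Y)

dY/dX = 13·e^X
At X = 44: dY/dX = 13·e^44, Y = 13·e^44

Elasticity = (13·e^44) · (44 / (13·e^44)) = 44

Interpretation: for a small percentage change in X, the percentage change in Y is approximately 44.00 times as large.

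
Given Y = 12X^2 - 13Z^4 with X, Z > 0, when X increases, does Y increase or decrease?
Y increases

Taking the partial derivative:
∂Y/∂X = 24X

∂Y/∂X = 24X > 0 (assuming positive values)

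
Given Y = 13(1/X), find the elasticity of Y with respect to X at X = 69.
Elasticity = -1

Elasticity = (dY/dX) · (X/Y)

dY/dX = -13/X²
At X = 69: dY/dX = -13/4761, Y = 13/69

Elasticity = (-13/4761) · (69 / (13/69)) = -1

Interpretation: for a small percentage change in X, the percentage change in Y is approximately -1.00 times as large.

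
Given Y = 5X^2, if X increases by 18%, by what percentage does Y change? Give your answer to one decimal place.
39.2%

For Y = 5X^2:
If X → X(1 + 0.18)
Then Y → Y · (1 + 0.18)^2
     = Y · 1.3924

Percentage change = ((1 + 0.18)^2 − 1) × 100% ≈ 39.2%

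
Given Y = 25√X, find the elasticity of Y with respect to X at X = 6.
Elasticity = 1/2

Elasticity = (dY/dX) · (X/Y)

dY/dX = 25/(2·√X)
At X = 6: dY/dX = 25·√6/12, Y = 25·√6

Elasticity = (25·√6/12) · (6 / (25·√6)) = 1/2

Interpretation: for a small percentage change in X, the percentage change in Y is approximately 0.50 times as large.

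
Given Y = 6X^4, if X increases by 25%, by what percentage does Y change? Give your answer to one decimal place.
144.1%

For Y = 6X^4:
If X → X(1 + 0.25)
Then Y → Y · (1 + 0.25)^4
     ≈ Y · 2.4414

Percentage change = ((1 + 0.25)^4 − 1) × 100% ≈ 144.1%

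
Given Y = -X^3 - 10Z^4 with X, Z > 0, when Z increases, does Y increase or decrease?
Y decreases

Taking the partial derivative:
∂Y/∂Z = -40Z^3

∂Y/∂Z = -40Z^3 < 0 (assuming positive values)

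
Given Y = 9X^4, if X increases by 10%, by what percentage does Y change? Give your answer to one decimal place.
46.4%

For Y = 9X^4:
If X → X(1 + 0.1)
Then Y → Y · (1 + 0.1)^4
     = Y · 1.4641

Percentage change = ((1 + 0.1)^4 − 1) × 100% ≈ 46.4%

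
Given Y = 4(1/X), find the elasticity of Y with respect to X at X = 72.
Elasticity = -1

Elasticity = (dY/dX) · (X/Y)

dY/dX = -4/X²
At X = 72: dY/dX = -1/1296, Y = 1/18

Elasticity = (-1/1296) · (72 / (1/18)) = -1

Interpretation: for a small percentage change in X, the percentage change in Y is approximately -1.00 times as large.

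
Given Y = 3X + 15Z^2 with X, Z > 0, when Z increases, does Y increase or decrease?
Y increases

Taking the partial derivative:
∂Y/∂Z = 30Z

∂Y/∂Z = 30Z > 0 (assuming positive values)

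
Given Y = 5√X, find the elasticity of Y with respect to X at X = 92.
Elasticity = 1/2

Elasticity = (dY/dX) · (X/Y)

dY/dX = 5/(2·√X)
At X = 92: dY/dX = 5·√23/92, Y = 10·√23

Elasticity = (5·√23/92) · (92 / (10·√23)) = 1/2

Interpretation: for a small percentage change in X, the percentage change in Y is approximately 0.50 times as large.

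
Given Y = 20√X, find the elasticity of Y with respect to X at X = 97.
Elasticity = 1/2

Elasticity = (dY/dX) · (X/Y)

dY/dX = 10/√X
At X = 97: dY/dX = 10·√97/97, Y = 20·√97

Elasticity = (10·√97/97) · (97 / (20·√97)) = 1/2

Interpretation: for a small percentage change in X, the percentage change in Y is approximately 0.50 times as large.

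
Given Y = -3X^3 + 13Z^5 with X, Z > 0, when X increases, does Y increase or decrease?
Y decreases

Taking the partial derivative:
∂Y/∂X = -9X^2

∂Y/∂X = -9X^2 < 0 (assuming positive values)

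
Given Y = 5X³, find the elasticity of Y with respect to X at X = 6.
Elasticity = 3

Elasticity = (dY/dX) · (X/Y)

dY/dX = 15·X²
At X = 6: dY/dX = 540, Y = 1080

Elasticity = 540 · (6 / 1080) = 3

Interpretation: for a small percentage change in X, the percentage change in Y is approximately 3.00 times as large.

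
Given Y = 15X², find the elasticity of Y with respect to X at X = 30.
Elasticity = 2

Elasticity = (dY/dX) · (X/Y)

dY/dX = 30·X
At X = 30: dY/dX = 900, Y = 13500

Elasticity = 900 · (30 / 13500) = 2

Interpretation: for a small percentage change in X, the percentage change in Y is approximately 2.00 times as large.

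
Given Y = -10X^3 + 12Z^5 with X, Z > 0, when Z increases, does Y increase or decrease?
Y increases

Taking the partial derivative:
∂Y/∂Z = 60Z^4

∂Y/∂Z = 60Z^4 > 0 (assuming positive values)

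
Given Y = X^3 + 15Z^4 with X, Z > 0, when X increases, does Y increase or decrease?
Y increases

Taking the partial derivative:
∂Y/∂X = 3X^2

∂Y/∂X = 3X^2 > 0 (assuming positive values)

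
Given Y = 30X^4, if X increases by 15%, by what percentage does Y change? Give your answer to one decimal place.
74.9%

For Y = 30X^4:
If X → X(1 + 0.15)
Then Y → Y · (1 + 0.15)^4
     ≈ Y · 1.7490

Percentage change = ((1 + 0.15)^4 − 1) × 100% ≈ 74.9%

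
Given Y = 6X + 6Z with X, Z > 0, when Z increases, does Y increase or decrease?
Y increases

Taking the partial derivative:
∂Y/∂Z = 6

∂Y/∂Z = 6 > 0 (assuming positive values)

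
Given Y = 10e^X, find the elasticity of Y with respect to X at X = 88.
Elasticity = 88

Elasticity = (dY/dX) · (X/Y)

dY/dX = 10·e^X
At X = 88: dY/dX = 10·e^88, Y = 10·e^88

Elasticity = (10·e^88) · (88 / (10·e^88)) = 88

Interpretation: for a small percentage change in X, the percentage change in Y is approximately 88.00 times as large.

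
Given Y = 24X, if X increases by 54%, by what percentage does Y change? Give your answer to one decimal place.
54.0%

For Y = 24X:
If X → X(1 + 0.54)
Then Y → Y · (1 + 0.54)^1
     = Y · 1.5400

Percentage change = ((1 + 0.54)^1 − 1) × 100% = 54.0%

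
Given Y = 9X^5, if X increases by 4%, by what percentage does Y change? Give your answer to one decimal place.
21.7%

For Y = 9X^5:
If X → X(1 + 0.04)
Then Y → Y · (1 + 0.04)^5
     ≈ Y · 1.2167

Percentage change = ((1 + 0.04)^5 − 1) × 100% ≈ 21.7%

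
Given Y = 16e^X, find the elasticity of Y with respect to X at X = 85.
Elasticity = 85

Elasticity = (dY/dX) · (X/Y)

dY/dX = 16·e^X
At X = 85: dY/dX = 16·e^85, Y = 16·e^85

Elasticity = (16·e^85) · (85 / (16·e^85)) = 85

Interpretation: for a small percentage change in X, the percentage change in Y is approximately 85.00 times as large.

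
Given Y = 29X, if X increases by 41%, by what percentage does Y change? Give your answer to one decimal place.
41.0%

For Y = 29X:
If X → X(1 + 0.41)
Then Y → Y · (1 + 0.41)^1
     = Y · 1.4100

Percentage change = ((1 + 0.41)^1 − 1) × 100% = 41.0%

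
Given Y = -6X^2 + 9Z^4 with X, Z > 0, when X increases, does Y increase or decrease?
Y decreases

Taking the partial derivative:
∂Y/∂X = -12X

∂Y/∂X = -12X < 0 (assuming positive values)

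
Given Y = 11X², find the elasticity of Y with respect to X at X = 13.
Elasticity = 2

Elasticity = (dY/dX) · (X/Y)

dY/dX = 22·X
At X = 13: dY/dX = 286, Y = 1859

Elasticity = 286 · (13 / 1859) = 2

Interpretation: for a small percentage change in X, the percentage change in Y is approximately 2.00 times as large.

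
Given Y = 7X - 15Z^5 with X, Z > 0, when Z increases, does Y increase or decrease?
Y decreases

Taking the partial derivative:
∂Y/∂Z = -75Z^4

∂Y/∂Z = -75Z^4 < 0 (assuming positive values)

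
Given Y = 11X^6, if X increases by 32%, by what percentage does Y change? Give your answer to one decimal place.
429.0%

For Y = 11X^6:
If X → X(1 + 0.32)
Then Y → Y · (1 + 0.32)^6
     ≈ Y · 5.2899

Percentage change = ((1 + 0.32)^6 − 1) × 100% ≈ 429.0%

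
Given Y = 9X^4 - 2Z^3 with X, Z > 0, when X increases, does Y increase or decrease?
Y increases

Taking the partial derivative:
∂Y/∂X = 36X^3

∂Y/∂X = 36X^3 > 0 (assuming positive values)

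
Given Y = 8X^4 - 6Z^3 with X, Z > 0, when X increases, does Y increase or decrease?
Y increases

Taking the partial derivative:
∂Y/∂X = 32X^3

∂Y/∂X = 32X^3 > 0 (assuming positive values)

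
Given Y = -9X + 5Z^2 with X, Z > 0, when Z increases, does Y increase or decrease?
Y increases

Taking the partial derivative:
∂Y/∂Z = 10Z

∂Y/∂Z = 10Z > 0 (assuming positive values)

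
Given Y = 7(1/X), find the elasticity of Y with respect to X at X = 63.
Elasticity = -1

Elasticity = (dY/dX) · (X/Y)

dY/dX = -7/X²
At X = 63: dY/dX = -1/567, Y = 1/9

Elasticity = (-1/567) · (63 / (1/9)) = -1

Interpretation: for a small percentage change in X, the percentage change in Y is approximately -1.00 times as large.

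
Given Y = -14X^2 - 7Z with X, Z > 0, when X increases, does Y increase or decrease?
Y decreases

Taking the partial derivative:
∂Y/∂X = -28X

∂Y/∂X = -28X < 0 (assuming positive values)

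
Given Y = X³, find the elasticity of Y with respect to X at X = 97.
Elasticity = 3

Elasticity = (dY/dX) · (X/Y)

dY/dX = 3·X²
At X = 97: dY/dX = 28227, Y = 912673

Elasticity = 28227 · (97 / 912673) = 3

Interpretation: for a small percentage change in X, the percentage change in Y is approximately 3.00 times as large.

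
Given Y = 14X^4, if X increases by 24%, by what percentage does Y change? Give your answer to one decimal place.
136.4%

For Y = 14X^4:
If X → X(1 + 0.24)
Then Y → Y · (1 + 0.24)^4
     ≈ Y · 2.3642

Percentage change = ((1 + 0.24)^4 − 1) × 100% ≈ 136.4%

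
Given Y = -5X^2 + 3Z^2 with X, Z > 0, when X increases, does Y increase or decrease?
Y decreases

Taking the partial derivative:
∂Y/∂X = -10X

∂Y/∂X = -10X < 0 (assuming positive values)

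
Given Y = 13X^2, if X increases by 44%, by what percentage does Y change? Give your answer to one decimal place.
107.4%

For Y = 13X^2:
If X → X(1 + 0.44)
Then Y → Y · (1 + 0.44)^2
     = Y · 2.0736

Percentage change = ((1 + 0.44)^2 − 1) × 100% ≈ 107.4%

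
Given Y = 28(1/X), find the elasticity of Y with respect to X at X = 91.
Elasticity = -1

Elasticity = (dY/dX) · (X/Y)

dY/dX = -28/X²
At X = 91: dY/dX = -4/1183, Y = 4/13

Elasticity = (-4/1183) · (91 / (4/13)) = -1

Interpretation: for a small percentage change in X, the percentage change in Y is approximately -1.00 times as large.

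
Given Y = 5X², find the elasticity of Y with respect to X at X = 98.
Elasticity = 2

Elasticity = (dY/dX) · (X/Y)

dY/dX = 10·X
At X = 98: dY/dX = 980, Y = 48020

Elasticity = 980 · (98 / 48020) = 2

Interpretation: for a small percentage change in X, the percentage change in Y is approximately 2.00 times as large.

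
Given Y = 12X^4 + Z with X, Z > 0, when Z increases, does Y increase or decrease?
Y increases

Taking the partial derivative:
∂Y/∂Z = 1

∂Y/∂Z = 1 > 0 (assuming positive values)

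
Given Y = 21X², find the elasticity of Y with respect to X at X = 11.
Elasticity = 2

Elasticity = (dY/dX) · (X/Y)

dY/dX = 42·X
At X = 11: dY/dX = 462, Y = 2541

Elasticity = 462 · (11 / 2541) = 2

Interpretation: for a small percentage change in X, the percentage change in Y is approximately 2.00 times as large.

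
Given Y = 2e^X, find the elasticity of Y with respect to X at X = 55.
Elasticity = 55

Elasticity = (dY/dX) · (X/Y)

dY/dX = 2·e^X
At X = 55: dY/dX = 2·e^55, Y = 2·e^55

Elasticity = (2·e^55) · (55 / (2·e^55)) = 55

Interpretation: for a small percentage change in X, the percentage change in Y is approximately 55.00 times as large.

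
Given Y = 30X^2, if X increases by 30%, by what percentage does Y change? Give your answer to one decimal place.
69.0%

For Y = 30X^2:
If X → X(1 + 0.3)
Then Y → Y · (1 + 0.3)^2
     = Y · 1.6900

Percentage change = ((1 + 0.3)^2 − 1) × 100% = 69.0%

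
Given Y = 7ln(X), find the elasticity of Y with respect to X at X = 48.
Elasticity = 1/ln(48) ≈ 0.2583

Elasticity = (dY/dX) · (X/Y)

dY/dX = 7/X
At X = 48: dY/dX = 7/48, Y = 7·ln(48)

Elasticity = (7/48) · (48 / (7·ln(48))) = 1/ln(48) ≈ 0.2583

Interpretation: for a small percentage change in X, the percentage change in Y is approximately 0.26 times as large.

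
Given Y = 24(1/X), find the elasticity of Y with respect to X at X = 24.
Elasticity = -1

Elasticity = (dY/dX) · (X/Y)

dY/dX = -24/X²
At X = 24: dY/dX = -1/24, Y = 1

Elasticity = (-1/24) · (24 / 1) = -1

Interpretation: for a small percentage change in X, the percentage change in Y is approximately -1.00 times as large.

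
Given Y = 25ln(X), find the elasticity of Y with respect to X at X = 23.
Elasticity = 1/ln(23) ≈ 0.3189

Elasticity = (dY/dX) · (X/Y)

dY/dX = 25/X
At X = 23: dY/dX = 25/23, Y = 25·ln(23)

Elasticity = (25/23) · (23 / (25·ln(23))) = 1/ln(23) ≈ 0.3189

Interpretation: for a small percentage change in X, the percentage change in Y is approximately 0.32 times as large.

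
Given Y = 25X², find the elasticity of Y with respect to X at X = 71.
Elasticity = 2

Elasticity = (dY/dX) · (X/Y)

dY/dX = 50·X
At X = 71: dY/dX = 3550, Y = 126025

Elasticity = 3550 · (71 / 126025) = 2

Interpretation: for a small percentage change in X, the percentage change in Y is approximately 2.00 times as large.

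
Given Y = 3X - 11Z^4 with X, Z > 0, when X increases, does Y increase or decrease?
Y increases

Taking the partial derivative:
∂Y/∂X = 3

∂Y/∂X = 3 > 0 (assuming positive values)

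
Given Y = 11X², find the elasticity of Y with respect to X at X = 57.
Elasticity = 2

Elasticity = (dY/dX) · (X/Y)

dY/dX = 22·X
At X = 57: dY/dX = 1254, Y = 35739

Elasticity = 1254 · (57 / 35739) = 2

Interpretation: for a small percentage change in X, the percentage change in Y is approximately 2.00 times as large.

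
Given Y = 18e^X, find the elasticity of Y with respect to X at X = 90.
Elasticity = 90

Elasticity = (dY/dX) · (X/Y)

dY/dX = 18·e^X
At X = 90: dY/dX = 18·e^90, Y = 18·e^90

Elasticity = (18·e^90) · (90 / (18·e^90)) = 90

Interpretation: for a small percentage change in X, the percentage change in Y is approximately 90.00 times as large.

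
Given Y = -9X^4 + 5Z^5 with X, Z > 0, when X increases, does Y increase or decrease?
Y decreases

Taking the partial derivative:
∂Y/∂X = -36X^3

∂Y/∂X = -36X^3 < 0 (assuming positive values)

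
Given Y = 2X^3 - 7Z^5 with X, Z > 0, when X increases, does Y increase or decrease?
Y increases

Taking the partial derivative:
∂Y/∂X = 6X^2

∂Y/∂X = 6X^2 > 0 (assuming positive values)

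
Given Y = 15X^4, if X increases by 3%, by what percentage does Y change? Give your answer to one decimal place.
12.6%

For Y = 15X^4:
If X → X(1 + 0.03)
Then Y → Y · (1 + 0.03)^4
     ≈ Y · 1.1255

Percentage change = ((1 + 0.03)^4 − 1) × 100% ≈ 12.6%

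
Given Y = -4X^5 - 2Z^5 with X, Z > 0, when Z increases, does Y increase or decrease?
Y decreases

Taking the partial derivative:
∂Y/∂Z = -10Z^4

∂Y/∂Z = -10Z^4 < 0 (assuming positive values)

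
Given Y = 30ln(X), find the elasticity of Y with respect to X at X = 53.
Elasticity = 1/ln(53) ≈ 0.2519

Elasticity = (dY/dX) · (X/Y)

dY/dX = 30/X
At X = 53: dY/dX = 30/53, Y = 30·ln(53)

Elasticity = (30/53) · (53 / (30·ln(53))) = 1/ln(53) ≈ 0.2519

Interpretation: for a small percentage change in X, the percentage change in Y is approximately 0.25 times as large.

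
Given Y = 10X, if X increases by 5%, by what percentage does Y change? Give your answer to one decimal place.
5.0%

For Y = 10X:
If X → X(1 + 0.05)
Then Y → Y · (1 + 0.05)^1
     = Y · 1.0500

Percentage change = ((1 + 0.05)^1 − 1) × 100% = 5.0%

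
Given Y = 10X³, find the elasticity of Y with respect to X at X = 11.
Elasticity = 3

Elasticity = (dY/dX) · (X/Y)

dY/dX = 30·X²
At X = 11: dY/dX = 3630, Y = 13310

Elasticity = 3630 · (11 / 13310) = 3

Interpretation: for a small percentage change in X, the percentage change in Y is approximately 3.00 times as large.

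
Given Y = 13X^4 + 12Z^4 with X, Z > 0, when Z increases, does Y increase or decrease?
Y increases

Taking the partial derivative:
∂Y/∂Z = 48Z^3

∂Y/∂Z = 48Z^3 > 0 (assuming positive values)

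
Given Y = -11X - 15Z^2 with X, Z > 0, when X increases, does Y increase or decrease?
Y decreases

Taking the partial derivative:
∂Y/∂X = -11

∂Y/∂X = -11 < 0 (assuming positive values)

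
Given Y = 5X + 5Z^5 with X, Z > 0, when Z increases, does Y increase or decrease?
Y increases

Taking the partial derivative:
∂Y/∂Z = 25Z^4

∂Y/∂Z = 25Z^4 > 0 (assuming positive values)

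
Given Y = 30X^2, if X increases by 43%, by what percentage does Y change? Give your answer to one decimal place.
104.5%

For Y = 30X^2:
If X → X(1 + 0.43)
Then Y → Y · (1 + 0.43)^2
     = Y · 2.0449

Percentage change = ((1 + 0.43)^2 − 1) × 100% ≈ 104.5%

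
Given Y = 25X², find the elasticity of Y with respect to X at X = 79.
Elasticity = 2

Elasticity = (dY/dX) · (X/Y)

dY/dX = 50·X
At X = 79: dY/dX = 3950, Y = 156025

Elasticity = 3950 · (79 / 156025) = 2

Interpretation: for a small percentage change in X, the percentage change in Y is approximately 2.00 times as large.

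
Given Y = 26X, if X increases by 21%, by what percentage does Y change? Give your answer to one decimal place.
21.0%

For Y = 26X:
If X → X(1 + 0.21)
Then Y → Y · (1 + 0.21)^1
     = Y · 1.2100

Percentage change = ((1 + 0.21)^1 − 1) × 100% = 21.0%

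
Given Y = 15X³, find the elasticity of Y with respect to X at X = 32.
Elasticity = 3

Elasticity = (dY/dX) · (X/Y)

dY/dX = 45·X²
At X = 32: dY/dX = 46080, Y = 491520

Elasticity = 46080 · (32 / 491520) = 3

Interpretation: for a small percentage change in X, the percentage change in Y is approximately 3.00 times as large.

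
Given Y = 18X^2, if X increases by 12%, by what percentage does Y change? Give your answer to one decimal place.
25.4%

For Y = 18X^2:
If X → X(1 + 0.12)
Then Y → Y · (1 + 0.12)^2
     = Y · 1.2544

Percentage change = ((1 + 0.12)^2 − 1) × 100% ≈ 25.4%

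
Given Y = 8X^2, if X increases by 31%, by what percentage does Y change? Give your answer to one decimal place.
71.6%

For Y = 8X^2:
If X → X(1 + 0.31)
Then Y → Y · (1 + 0.31)^2
     = Y · 1.7161

Percentage change = ((1 + 0.31)^2 − 1) × 100% ≈ 71.6%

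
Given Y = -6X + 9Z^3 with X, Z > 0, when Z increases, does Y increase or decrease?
Y increases

Taking the partial derivative:
∂Y/∂Z = 27Z^2

∂Y/∂Z = 27Z^2 > 0 (assuming positive values)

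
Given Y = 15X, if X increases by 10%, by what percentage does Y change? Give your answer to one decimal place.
10.0%

For Y = 15X:
If X → X(1 + 0.1)
Then Y → Y · (1 + 0.1)^1
     = Y · 1.1000

Percentage change = ((1 + 0.1)^1 − 1) × 100% = 10.0%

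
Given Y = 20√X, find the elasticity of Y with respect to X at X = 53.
Elasticity = 1/2

Elasticity = (dY/dX) · (X/Y)

dY/dX = 10/√X
At X = 53: dY/dX = 10·√53/53, Y = 20·√53

Elasticity = (10·√53/53) · (53 / (20·√53)) = 1/2

Interpretation: for a small percentage change in X, the percentage change in Y is approximately 0.50 times as large.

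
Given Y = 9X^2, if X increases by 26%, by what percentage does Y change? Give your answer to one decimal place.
58.8%

For Y = 9X^2:
If X → X(1 + 0.26)
Then Y → Y · (1 + 0.26)^2
     = Y · 1.5876

Percentage change = ((1 + 0.26)^2 − 1) × 100% ≈ 58.8%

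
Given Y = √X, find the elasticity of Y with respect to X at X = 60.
Elasticity = 1/2

Elasticity = (dY/dX) · (X/Y)

dY/dX = 1/(2·√X)
At X = 60: dY/dX = √15/60, Y = 2·√15

Elasticity = (√15/60) · (60 / (2·√15)) = 1/2

Interpretation: for a small percentage change in X, the percentage change in Y is approximately 0.50 times as large.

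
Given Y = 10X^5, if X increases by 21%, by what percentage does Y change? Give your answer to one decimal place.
159.4%

For Y = 10X^5:
If X → X(1 + 0.21)
Then Y → Y · (1 + 0.21)^5
     ≈ Y · 2.5937

Percentage change = ((1 + 0.21)^5 − 1) × 100% ≈ 159.4%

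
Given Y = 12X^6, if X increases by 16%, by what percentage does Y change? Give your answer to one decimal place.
143.6%

For Y = 12X^6:
If X → X(1 + 0.16)
Then Y → Y · (1 + 0.16)^6
     ≈ Y · 2.4364

Percentage change = ((1 + 0.16)^6 − 1) × 100% ≈ 143.6%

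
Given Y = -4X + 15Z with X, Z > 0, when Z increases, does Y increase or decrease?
Y increases

Taking the partial derivative:
∂Y/∂Z = 15

∂Y/∂Z = 15 > 0 (assuming positive values)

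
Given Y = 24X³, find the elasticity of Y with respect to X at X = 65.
Elasticity = 3

Elasticity = (dY/dX) · (X/Y)

dY/dX = 72·X²
At X = 65: dY/dX = 304200, Y = 6591000

Elasticity = 304200 · (65 / 6591000) = 3

Interpretation: for a small percentage change in X, the percentage change in Y is approximately 3.00 times as large.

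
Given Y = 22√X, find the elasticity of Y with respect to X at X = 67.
Elasticity = 1/2

Elasticity = (dY/dX) · (X/Y)

dY/dX = 11/√X
At X = 67: dY/dX = 11·√67/67, Y = 22·√67

Elasticity = (11·√67/67) · (67 / (22·√67)) = 1/2

Interpretation: for a small percentage change in X, the percentage change in Y is approximately 0.50 times as large.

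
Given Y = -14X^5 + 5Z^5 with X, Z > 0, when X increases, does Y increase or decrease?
Y decreases

Taking the partial derivative:
∂Y/∂X = -70X^4

∂Y/∂X = -70X^4 < 0 (assuming positive values)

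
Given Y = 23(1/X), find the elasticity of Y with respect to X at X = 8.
Elasticity = -1

Elasticity = (dY/dX) · (X/Y)

dY/dX = -23/X²
At X = 8: dY/dX = -23/64, Y = 23/8

Elasticity = (-23/64) · (8 / (23/8)) = -1

Interpretation: for a small percentage change in X, the percentage change in Y is approximately -1.00 times as large.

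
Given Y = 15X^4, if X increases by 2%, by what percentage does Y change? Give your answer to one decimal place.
8.2%

For Y = 15X^4:
If X → X(1 + 0.02)
Then Y → Y · (1 + 0.02)^4
     ≈ Y · 1.0824

Percentage change = ((1 + 0.02)^4 − 1) × 100% ≈ 8.2%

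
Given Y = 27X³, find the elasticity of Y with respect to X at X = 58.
Elasticity = 3

Elasticity = (dY/dX) · (X/Y)

dY/dX = 81·X²
At X = 58: dY/dX = 272484, Y = 5268024

Elasticity = 272484 · (58 / 5268024) = 3

Interpretation: for a small percentage change in X, the percentage change in Y is approximately 3.00 times as large.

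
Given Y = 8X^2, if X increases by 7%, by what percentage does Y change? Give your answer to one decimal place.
14.5%

For Y = 8X^2:
If X → X(1 + 0.07)
Then Y → Y · (1 + 0.07)^2
     = Y · 1.1449

Percentage change = ((1 + 0.07)^2 − 1) × 100% ≈ 14.5%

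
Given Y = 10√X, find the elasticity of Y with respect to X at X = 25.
Elasticity = 1/2

Elasticity = (dY/dX) · (X/Y)

dY/dX = 5/√X
At X = 25: dY/dX = 1, Y = 50

Elasticity = 1 · (25 / 50) = 1/2

Interpretation: for a small percentage change in X, the percentage change in Y is approximately 0.50 times as large.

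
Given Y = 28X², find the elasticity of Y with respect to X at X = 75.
Elasticity = 2

Elasticity = (dY/dX) · (X/Y)

dY/dX = 56·X
At X = 75: dY/dX = 4200, Y = 157500

Elasticity = 4200 · (75 / 157500) = 2

Interpretation: for a small percentage change in X, the percentage change in Y is approximately 2.00 times as large.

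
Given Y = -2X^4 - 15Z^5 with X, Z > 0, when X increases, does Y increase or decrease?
Y decreases

Taking the partial derivative:
∂Y/∂X = -8X^3

∂Y/∂X = -8X^3 < 0 (assuming positive values)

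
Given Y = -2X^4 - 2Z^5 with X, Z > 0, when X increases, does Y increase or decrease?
Y decreases

Taking the partial derivative:
∂Y/∂X = -8X^3

∂Y/∂X = -8X^3 < 0 (assuming positive values)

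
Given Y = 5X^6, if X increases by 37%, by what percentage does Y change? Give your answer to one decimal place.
561.2%

For Y = 5X^6:
If X → X(1 + 0.37)
Then Y → Y · (1 + 0.37)^6
     ≈ Y · 6.6119

Percentage change = ((1 + 0.37)^6 − 1) × 100% ≈ 561.2%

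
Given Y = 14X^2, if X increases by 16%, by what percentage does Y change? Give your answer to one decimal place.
34.6%

For Y = 14X^2:
If X → X(1 + 0.16)
Then Y → Y · (1 + 0.16)^2
     = Y · 1.3456

Percentage change = ((1 + 0.16)^2 − 1) × 100% ≈ 34.6%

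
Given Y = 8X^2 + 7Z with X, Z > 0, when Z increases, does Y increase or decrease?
Y increases

Taking the partial derivative:
∂Y/∂Z = 7

∂Y/∂Z = 7 > 0 (assuming positive values)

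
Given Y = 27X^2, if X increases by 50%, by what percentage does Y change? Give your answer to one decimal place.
125.0%

For Y = 27X^2:
If X → X(1 + 0.5)
Then Y → Y · (1 + 0.5)^2
     = Y · 2.2500

Percentage change = ((1 + 0.5)^2 − 1) × 100% = 125.0%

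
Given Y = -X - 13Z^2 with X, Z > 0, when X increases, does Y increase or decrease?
Y decreases

Taking the partial derivative:
∂Y/∂X = -1

∂Y/∂X = -1 < 0 (assuming positive values)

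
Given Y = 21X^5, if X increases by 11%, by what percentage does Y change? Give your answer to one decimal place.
68.5%

For Y = 21X^5:
If X → X(1 + 0.11)
Then Y → Y · (1 + 0.11)^5
     ≈ Y · 1.6851

Percentage change = ((1 + 0.11)^5 − 1) × 100% ≈ 68.5%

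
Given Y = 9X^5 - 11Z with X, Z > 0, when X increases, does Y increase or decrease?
Y increases

Taking the partial derivative:
∂Y/∂X = 45X^4

∂Y/∂X = 45X^4 > 0 (assuming positive values)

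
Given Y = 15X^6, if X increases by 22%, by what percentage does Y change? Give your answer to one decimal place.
229.7%

For Y = 15X^6:
If X → X(1 + 0.22)
Then Y → Y · (1 + 0.22)^6
     ≈ Y · 3.2973

Percentage change = ((1 + 0.22)^6 − 1) × 100% ≈ 229.7%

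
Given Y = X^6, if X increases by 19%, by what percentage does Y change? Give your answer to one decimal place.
184.0%

For Y = X^6:
If X → X(1 + 0.19)
Then Y → Y · (1 + 0.19)^6
     ≈ Y · 2.8398

Percentage change = ((1 + 0.19)^6 − 1) × 100% ≈ 184.0%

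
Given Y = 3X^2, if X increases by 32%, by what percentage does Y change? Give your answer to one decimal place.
74.2%

For Y = 3X^2:
If X → X(1 + 0.32)
Then Y → Y · (1 + 0.32)^2
     = Y · 1.7424

Percentage change = ((1 + 0.32)^2 − 1) × 100% ≈ 74.2%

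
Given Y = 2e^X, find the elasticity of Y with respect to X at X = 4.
Elasticity = 4

Elasticity = (dY/dX) · (X/Y)

dY/dX = 2·e^X
At X = 4: dY/dX = 2·e^4, Y = 2·e^4

Elasticity = (2·e^4) · (4 / (2·e^4)) = 4

Interpretation: for a small percentage change in X, the percentage change in Y is approximately 4.00 times as large.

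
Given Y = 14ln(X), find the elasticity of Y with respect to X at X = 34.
Elasticity = 1/ln(34) ≈ 0.2836

Elasticity = (dY/dX) · (X/Y)

dY/dX = 14/X
At X = 34: dY/dX = 7/17, Y = 14·ln(34)

Elasticity = (7/17) · (34 / (14·ln(34))) = 1/ln(34) ≈ 0.2836

Interpretation: for a small percentage change in X, the percentage change in Y is approximately 0.28 times as large.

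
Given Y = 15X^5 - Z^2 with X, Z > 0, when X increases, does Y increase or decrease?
Y increases

Taking the partial derivative:
∂Y/∂X = 75X^4

∂Y/∂X = 75X^4 > 0 (assuming positive values)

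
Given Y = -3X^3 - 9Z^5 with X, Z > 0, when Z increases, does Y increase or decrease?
Y decreases

Taking the partial derivative:
∂Y/∂Z = -45Z^4

∂Y/∂Z = -45Z^4 < 0 (assuming positive values)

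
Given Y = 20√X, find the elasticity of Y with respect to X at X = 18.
Elasticity = 1/2

Elasticity = (dY/dX) · (X/Y)

dY/dX = 10/√X
At X = 18: dY/dX = 5·√2/3, Y = 60·√2

Elasticity = (5·√2/3) · (18 / (60·√2)) = 1/2

Interpretation: for a small percentage change in X, the percentage change in Y is approximately 0.50 times as large.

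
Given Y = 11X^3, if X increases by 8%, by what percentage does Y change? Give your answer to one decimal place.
26.0%

For Y = 11X^3:
If X → X(1 + 0.08)
Then Y → Y · (1 + 0.08)^3
     ≈ Y · 1.2597

Percentage change = ((1 + 0.08)^3 − 1) × 100% ≈ 26.0%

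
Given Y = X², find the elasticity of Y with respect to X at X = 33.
Elasticity = 2

Elasticity = (dY/dX) · (X/Y)

dY/dX = 2·X
At X = 33: dY/dX = 66, Y = 1089

Elasticity = 66 · (33 / 1089) = 2

Interpretation: for a small percentage change in X, the percentage change in Y is approximately 2.00 times as large.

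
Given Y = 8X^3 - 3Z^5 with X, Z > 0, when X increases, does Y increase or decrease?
Y increases

Taking the partial derivative:
∂Y/∂X = 24X^2

∂Y/∂X = 24X^2 > 0 (assuming positive values)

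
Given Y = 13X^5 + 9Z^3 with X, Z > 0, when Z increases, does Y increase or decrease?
Y increases

Taking the partial derivative:
∂Y/∂Z = 27Z^2

∂Y/∂Z = 27Z^2 > 0 (assuming positive values)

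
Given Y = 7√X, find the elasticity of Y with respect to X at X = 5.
Elasticity = 1/2

Elasticity = (dY/dX) · (X/Y)

dY/dX = 7/(2·√X)
At X = 5: dY/dX = 7·√5/10, Y = 7·√5

Elasticity = (7·√5/10) · (5 / (7·√5)) = 1/2

Interpretation: for a small percentage change in X, the percentage change in Y is approximately 0.50 times as large.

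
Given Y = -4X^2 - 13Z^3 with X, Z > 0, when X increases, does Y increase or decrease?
Y decreases

Taking the partial derivative:
∂Y/∂X = -8X

∂Y/∂X = -8X < 0 (assuming positive values)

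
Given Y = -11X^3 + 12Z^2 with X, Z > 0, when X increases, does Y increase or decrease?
Y decreases

Taking the partial derivative:
∂Y/∂X = -33X^2

∂Y/∂X = -33X^2 < 0 (assuming positive values)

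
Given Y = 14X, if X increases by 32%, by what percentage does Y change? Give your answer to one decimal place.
32.0%

For Y = 14X:
If X → X(1 + 0.32)
Then Y → Y · (1 + 0.32)^1
     = Y · 1.3200

Percentage change = ((1 + 0.32)^1 − 1) × 100% = 32.0%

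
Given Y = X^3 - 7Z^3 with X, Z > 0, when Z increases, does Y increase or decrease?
Y decreases

Taking the partial derivative:
∂Y/∂Z = -21Z^2

∂Y/∂Z = -21Z^2 < 0 (assuming positive values)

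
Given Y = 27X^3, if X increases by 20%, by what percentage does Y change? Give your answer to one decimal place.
72.8%

For Y = 27X^3:
If X → X(1 + 0.2)
Then Y → Y · (1 + 0.2)^3
     = Y · 1.7280

Percentage change = ((1 + 0.2)^3 − 1) × 100% = 72.8%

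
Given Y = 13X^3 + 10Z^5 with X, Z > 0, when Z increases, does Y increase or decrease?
Y increases

Taking the partial derivative:
∂Y/∂Z = 50Z^4

∂Y/∂Z = 50Z^4 > 0 (assuming positive values)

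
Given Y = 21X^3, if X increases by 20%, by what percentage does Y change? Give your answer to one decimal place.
72.8%

For Y = 21X^3:
If X → X(1 + 0.2)
Then Y → Y · (1 + 0.2)^3
     = Y · 1.7280

Percentage change = ((1 + 0.2)^3 − 1) × 100% = 72.8%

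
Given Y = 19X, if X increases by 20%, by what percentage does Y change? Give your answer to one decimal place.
20.0%

For Y = 19X:
If X → X(1 + 0.2)
Then Y → Y · (1 + 0.2)^1
     = Y · 1.2000

Percentage change = ((1 + 0.2)^1 − 1) × 100% = 20.0%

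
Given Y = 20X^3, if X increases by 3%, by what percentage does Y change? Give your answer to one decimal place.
9.3%

For Y = 20X^3:
If X → X(1 + 0.03)
Then Y → Y · (1 + 0.03)^3
     ≈ Y · 1.0927

Percentage change = ((1 + 0.03)^3 − 1) × 100% ≈ 9.3%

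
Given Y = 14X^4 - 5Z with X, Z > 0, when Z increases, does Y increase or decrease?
Y decreases

Taking the partial derivative:
∂Y/∂Z = -5

∂Y/∂Z = -5 < 0 (assuming positive values)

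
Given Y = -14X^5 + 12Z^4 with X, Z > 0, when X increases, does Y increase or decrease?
Y decreases

Taking the partial derivative:
∂Y/∂X = -70X^4

∂Y/∂X = -70X^4 < 0 (assuming positive values)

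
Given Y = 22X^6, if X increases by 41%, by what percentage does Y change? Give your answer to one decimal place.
685.8%

For Y = 22X^6:
If X → X(1 + 0.41)
Then Y → Y · (1 + 0.41)^6
     ≈ Y · 7.8580

Percentage change = ((1 + 0.41)^6 − 1) × 100% ≈ 685.8%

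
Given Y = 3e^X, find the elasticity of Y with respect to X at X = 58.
Elasticity = 58

Elasticity = (dY/dX) · (X/Y)

dY/dX = 3·e^X
At X = 58: dY/dX = 3·e^58, Y = 3·e^58

Elasticity = (3·e^58) · (58 / (3·e^58)) = 58

Interpretation: for a small percentage change in X, the percentage change in Y is approximately 58.00 times as large.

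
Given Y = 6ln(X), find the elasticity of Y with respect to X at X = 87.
Elasticity = 1/ln(87) ≈ 0.2239

Elasticity = (dY/dX) · (X/Y)

dY/dX = 6/X
At X = 87: dY/dX = 2/29, Y = 6·ln(87)

Elasticity = (2/29) · (87 / (6·ln(87))) = 1/ln(87) ≈ 0.2239

Interpretation: for a small percentage change in X, the percentage change in Y is approximately 0.22 times as large.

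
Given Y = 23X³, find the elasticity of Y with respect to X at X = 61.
Elasticity = 3

Elasticity = (dY/dX) · (X/Y)

dY/dX = 69·X²
At X = 61: dY/dX = 256749, Y = 5220563

Elasticity = 256749 · (61 / 5220563) = 3

Interpretation: for a small percentage change in X, the percentage change in Y is approximately 3.00 times as large.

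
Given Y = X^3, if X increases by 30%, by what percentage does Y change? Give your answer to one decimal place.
119.7%

For Y = X^3:
If X → X(1 + 0.3)
Then Y → Y · (1 + 0.3)^3
     = Y · 2.1970

Percentage change = ((1 + 0.3)^3 − 1) × 100% = 119.7%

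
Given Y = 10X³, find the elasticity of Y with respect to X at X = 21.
Elasticity = 3

Elasticity = (dY/dX) · (X/Y)

dY/dX = 30·X²
At X = 21: dY/dX = 13230, Y = 92610

Elasticity = 13230 · (21 / 92610) = 3

Interpretation: for a small percentage change in X, the percentage change in Y is approximately 3.00 times as large.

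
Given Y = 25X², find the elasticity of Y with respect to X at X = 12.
Elasticity = 2

Elasticity = (dY/dX) · (X/Y)

dY/dX = 50·X
At X = 12: dY/dX = 600, Y = 3600

Elasticity = 600 · (12 / 3600) = 2

Interpretation: for a small percentage change in X, the percentage change in Y is approximately 2.00 times as large.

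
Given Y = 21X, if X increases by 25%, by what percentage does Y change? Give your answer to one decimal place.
25.0%

For Y = 21X:
If X → X(1 + 0.25)
Then Y → Y · (1 + 0.25)^1
     = Y · 1.2500

Percentage change = ((1 + 0.25)^1 − 1) × 100% = 25.0%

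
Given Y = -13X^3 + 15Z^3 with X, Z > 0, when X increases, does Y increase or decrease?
Y decreases

Taking the partial derivative:
∂Y/∂X = -39X^2

∂Y/∂X = -39X^2 < 0 (assuming positive values)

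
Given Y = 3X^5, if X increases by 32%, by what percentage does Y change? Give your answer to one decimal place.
300.7%

For Y = 3X^5:
If X → X(1 + 0.32)
Then Y → Y · (1 + 0.32)^5
     ≈ Y · 4.0075

Percentage change = ((1 + 0.32)^5 − 1) × 100% ≈ 300.7%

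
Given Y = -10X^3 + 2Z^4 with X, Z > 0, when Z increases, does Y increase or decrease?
Y increases

Taking the partial derivative:
∂Y/∂Z = 8Z^3

∂Y/∂Z = 8Z^3 > 0 (assuming positive values)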